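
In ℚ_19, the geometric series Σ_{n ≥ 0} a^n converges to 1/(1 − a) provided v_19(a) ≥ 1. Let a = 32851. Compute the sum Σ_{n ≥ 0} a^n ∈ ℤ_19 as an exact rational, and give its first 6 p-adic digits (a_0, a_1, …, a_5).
Σ a^n = 1/(1 − a) = -1/32850;  first 6 digits = (1, 0, 15, 4, 16, 17)

v_19(a) = 2 ≥ 1, so the series converges in ℤ_19 to 1/(1 − a) = 1/(1 − 32851) = -1/32850. Expand this rational in ℤ_19: compute digits iteratively via d_i = x_i mod 19, x_{i+1} = (x_i − d_i)/19. The first 6 digits are (1, 0, 15, 4, 16, 17).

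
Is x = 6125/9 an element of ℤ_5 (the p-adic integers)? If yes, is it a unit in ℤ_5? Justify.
x ∈ ℤ_5 but not a unit; v_5(x) = 3 > 0

ℤ_5 = {x ∈ ℚ_5 : v_5(x) ≥ 0} and ℤ_5^× = {x ∈ ℤ_5 : v_5(x) = 0}. Here v_5(6125/9) = v_5(num) − v_5(den) = 3; compare against these criteria.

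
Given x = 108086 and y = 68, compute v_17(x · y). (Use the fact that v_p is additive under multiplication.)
v_17(7349848) = 4

v_p(x) = 3 (factor: 108086 = 17^3 · 22); v_p(y) = 1 (factor: 68 = 17^1 · 4). Additivity: v_p(xy) = v_p(x) + v_p(y) = 3 + 1 = 4. (Direct check: xy = 7349848 = 17^4 · (88).)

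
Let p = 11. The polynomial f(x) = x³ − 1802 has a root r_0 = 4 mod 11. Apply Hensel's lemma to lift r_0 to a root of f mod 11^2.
r_1 = 15 (mod 121)

Hensel: r_{i+1} = r_i − f(r_i)/f′(r_i) mod 11^{i+2}, where f′(x) = 3x². Iterate:
  r_0 = 4 (mod 11)
  r_1 = 15 (mod 121)
Final: r = 15 with f(r) ≡ 0 mod 11^2.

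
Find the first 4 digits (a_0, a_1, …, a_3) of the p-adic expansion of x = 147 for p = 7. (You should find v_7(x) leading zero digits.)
(a_0, …, a_3) = (0, 0, 3, 0)

v_7(147) = 2, so a_0 = ... = a_1 = 0. Factor out: x = 7^2 · u with u = 3 a unit in ℤ_7. Expand u iteratively via a_{v+i} = u_i mod 7, u_{i+1} = (u_i − a_{v+i})/7:
  u_0 = 3;  a_2 = 3;  u_1 = (u_0 − 3)/7 = 0
  u_1 = 0;  a_3 = 0;  u_2 = (u_1 − 0)/7 = 0
Digits: (0, 0, 3, 0).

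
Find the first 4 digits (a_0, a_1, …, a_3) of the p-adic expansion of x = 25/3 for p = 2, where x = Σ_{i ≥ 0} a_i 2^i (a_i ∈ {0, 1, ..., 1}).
(a_0, …, a_3) = (1, 1, 0, 0)

v_2(25/3) = 0 (numerator and denominator both coprime to 2), so x ∈ ℤ_2^×. Compute digits iteratively via a_i = x_i mod 2, x_{i+1} = (x_i − a_i)/2, with x_0 = x:
  x_0 = 25/3;  a_0 = 1;  x_1 = (x_0 − 1)/2 = 11/3
  x_1 = 11/3;  a_1 = 1;  x_2 = (x_1 − 1)/2 = 4/3
  x_2 = 4/3;  a_2 = 0;  x_3 = (x_2 − 0)/2 = 2/3
  x_3 = 2/3;  a_3 = 0;  x_4 = (x_3 − 0)/2 = 1/3
Digits: (1, 1, 0, 0).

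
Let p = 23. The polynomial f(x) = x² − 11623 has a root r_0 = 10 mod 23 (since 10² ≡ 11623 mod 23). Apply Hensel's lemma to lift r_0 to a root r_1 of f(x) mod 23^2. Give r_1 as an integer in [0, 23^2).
r_1 = 401 (mod 529)

Hensel's recurrence: r_{i+1} = r_i − f(r_i)·(f′(r_i))^{-1} mod 23^{i+2}, with f′(x) = 2x. Iterate:
  r_0 = 10 (mod 23)
  r_1 = 401 (mod 529)
Final: r_1 = 401, and one checks f(r_1) ≡ 0 mod 23^2.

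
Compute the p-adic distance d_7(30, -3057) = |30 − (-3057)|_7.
d_7(30, -3057) = 1/343

Step 1 — x − y = 30 − (-3057) = 3087. Step 2 — v_7(3087) = 3 (factor: 3087 = (7^3 · 9); the sign does not affect v_p). Step 3 — |x − y|_7 = 7^{-3} = 1/343.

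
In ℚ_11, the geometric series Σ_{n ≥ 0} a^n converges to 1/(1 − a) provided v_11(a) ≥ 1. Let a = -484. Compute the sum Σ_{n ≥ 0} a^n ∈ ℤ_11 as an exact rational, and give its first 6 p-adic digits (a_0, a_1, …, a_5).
Σ a^n = 1/(1 − a) = 1/485;  first 6 digits = (1, 0, 7, 10, 4, 1)

v_11(a) = 2 ≥ 1, so the series converges in ℤ_11 to 1/(1 − a) = 1/(1 − (-484)) = 1/485. Expand this rational in ℤ_11: compute digits iteratively via d_i = x_i mod 11, x_{i+1} = (x_i − d_i)/11. The first 6 digits are (1, 0, 7, 10, 4, 1).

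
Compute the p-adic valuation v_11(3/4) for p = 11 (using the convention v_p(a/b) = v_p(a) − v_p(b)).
v_11(3/4) = 0

Factor powers of 11 from the numerator and denominator of the reduced fraction: 3 = 11^0 · 3 and 4 = 11^0 · 4. Apply v_p(a/b) = v_p(a) − v_p(b): v_11(3/4) = 0 − 0 = 0.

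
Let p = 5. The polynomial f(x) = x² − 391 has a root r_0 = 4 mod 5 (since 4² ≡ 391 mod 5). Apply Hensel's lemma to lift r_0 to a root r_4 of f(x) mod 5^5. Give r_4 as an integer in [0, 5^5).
r_4 = 2004 (mod 3125)

Hensel's recurrence: r_{i+1} = r_i − f(r_i)·(f′(r_i))^{-1} mod 5^{i+2}, with f′(x) = 2x. Iterate:
  r_0 = 4 (mod 5)
  r_1 = 4 (mod 25)
  r_2 = 4 (mod 125)
  r_3 = 129 (mod 625)
  r_4 = 2004 (mod 3125)
Final: r_4 = 2004, and one checks f(r_4) ≡ 0 mod 5^5.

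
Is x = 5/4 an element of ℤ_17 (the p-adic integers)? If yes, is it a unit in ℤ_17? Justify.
x ∈ ℤ_17^× (unit); v_17(x) = 0

ℤ_17 = {x ∈ ℚ_17 : v_17(x) ≥ 0} and ℤ_17^× = {x ∈ ℤ_17 : v_17(x) = 0}. Here v_17(5/4) = v_17(num) − v_17(den) = 0; compare against these criteria.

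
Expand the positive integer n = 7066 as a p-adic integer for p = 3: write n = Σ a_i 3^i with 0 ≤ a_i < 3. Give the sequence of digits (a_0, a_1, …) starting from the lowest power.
(a_0, a_1, …) = (1, 0, 2, 0, 0, 2, 0, 0, 1)

Repeated division by 3 gives the digits low-to-high: 7066 = 1 + 2·3^2 + 2·3^5 + 1·3^8. Digit sequence: (1, 0, 2, 0, 0, 2, 0, 0, 1).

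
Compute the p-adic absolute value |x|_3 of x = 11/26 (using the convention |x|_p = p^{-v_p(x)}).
|11/26|_3 = 1

Step 1 — compute v_3(x) by factoring powers of 3 out of the numerator and denominator: v_3(11/26) = 0. Step 2 — apply |x|_p = p^{-v_p(x)} = 3^{0} = 1.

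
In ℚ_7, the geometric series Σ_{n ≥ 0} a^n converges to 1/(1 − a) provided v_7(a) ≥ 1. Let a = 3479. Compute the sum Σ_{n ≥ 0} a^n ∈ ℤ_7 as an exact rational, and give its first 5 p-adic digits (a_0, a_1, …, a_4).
Σ a^n = 1/(1 − a) = -1/3478;  first 5 digits = (1, 0, 1, 3, 2)

v_7(a) = 2 ≥ 1, so the series converges in ℤ_7 to 1/(1 − a) = 1/(1 − 3479) = -1/3478. Expand this rational in ℤ_7: compute digits iteratively via d_i = x_i mod 7, x_{i+1} = (x_i − d_i)/7. The first 5 digits are (1, 0, 1, 3, 2).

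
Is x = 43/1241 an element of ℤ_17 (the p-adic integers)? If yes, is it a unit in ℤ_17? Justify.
x ∉ ℤ_17 (v_17(x) = -1 < 0)

ℤ_17 = {x ∈ ℚ_17 : v_17(x) ≥ 0} and ℤ_17^× = {x ∈ ℤ_17 : v_17(x) = 0}. Here v_17(43/1241) = v_17(num) − v_17(den) = -1; compare against these criteria.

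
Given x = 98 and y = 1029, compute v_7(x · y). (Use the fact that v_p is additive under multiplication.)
v_7(100842) = 5

v_p(x) = 2 (factor: 98 = 7^2 · 2); v_p(y) = 3 (factor: 1029 = 7^3 · 3). Additivity: v_p(xy) = v_p(x) + v_p(y) = 2 + 3 = 5. (Direct check: xy = 100842 = 7^5 · (6).)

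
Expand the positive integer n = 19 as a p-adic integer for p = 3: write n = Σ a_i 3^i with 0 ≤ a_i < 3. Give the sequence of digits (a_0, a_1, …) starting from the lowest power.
(a_0, a_1, …) = (1, 0, 2)

Repeated division by 3 gives the digits low-to-high: 19 = 1 + 2·3^2. Digit sequence: (1, 0, 2).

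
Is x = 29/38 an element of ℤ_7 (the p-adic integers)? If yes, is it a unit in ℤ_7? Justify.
x ∈ ℤ_7^× (unit); v_7(x) = 0

ℤ_7 = {x ∈ ℚ_7 : v_7(x) ≥ 0} and ℤ_7^× = {x ∈ ℤ_7 : v_7(x) = 0}. Here v_7(29/38) = v_7(num) − v_7(den) = 0; compare against these criteria.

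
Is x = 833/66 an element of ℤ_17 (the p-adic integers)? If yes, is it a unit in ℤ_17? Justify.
x ∈ ℤ_17 but not a unit; v_17(x) = 1 > 0

ℤ_17 = {x ∈ ℚ_17 : v_17(x) ≥ 0} and ℤ_17^× = {x ∈ ℤ_17 : v_17(x) = 0}. Here v_17(833/66) = v_17(num) − v_17(den) = 1; compare against these criteria.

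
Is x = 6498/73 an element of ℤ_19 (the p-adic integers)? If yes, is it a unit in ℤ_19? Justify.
x ∈ ℤ_19 but not a unit; v_19(x) = 2 > 0

ℤ_19 = {x ∈ ℚ_19 : v_19(x) ≥ 0} and ℤ_19^× = {x ∈ ℤ_19 : v_19(x) = 0}. Here v_19(6498/73) = v_19(num) − v_19(den) = 2; compare against these criteria.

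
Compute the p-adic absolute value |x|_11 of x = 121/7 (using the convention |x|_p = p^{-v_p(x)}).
|121/7|_11 = 1/121

Step 1 — compute v_11(x) by factoring powers of 11 out of the numerator and denominator: v_11(121/7) = 2. Step 2 — apply |x|_p = p^{-v_p(x)} = 11^{-2} = 1/121.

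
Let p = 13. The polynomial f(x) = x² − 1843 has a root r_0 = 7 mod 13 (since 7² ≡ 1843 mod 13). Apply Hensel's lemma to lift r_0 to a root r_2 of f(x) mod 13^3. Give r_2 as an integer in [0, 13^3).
r_2 = 618 (mod 2197)

Hensel's recurrence: r_{i+1} = r_i − f(r_i)·(f′(r_i))^{-1} mod 13^{i+2}, with f′(x) = 2x. Iterate:
  r_0 = 7 (mod 13)
  r_1 = 111 (mod 169)
  r_2 = 618 (mod 2197)
Final: r_2 = 618, and one checks f(r_2) ≡ 0 mod 13^3.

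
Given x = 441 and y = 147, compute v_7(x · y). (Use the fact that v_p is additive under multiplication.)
v_7(64827) = 4

v_p(x) = 2 (factor: 441 = 7^2 · 9); v_p(y) = 2 (factor: 147 = 7^2 · 3). Additivity: v_p(xy) = v_p(x) + v_p(y) = 2 + 2 = 4. (Direct check: xy = 64827 = 7^4 · (27).)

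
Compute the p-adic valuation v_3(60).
v_3(60) = 1

v_3(n) is the largest exponent k such that 3^k divides n. Factor out: 60 = 3^1 · 20. (Sign doesn't affect v_p.) So v_3(60) = 1.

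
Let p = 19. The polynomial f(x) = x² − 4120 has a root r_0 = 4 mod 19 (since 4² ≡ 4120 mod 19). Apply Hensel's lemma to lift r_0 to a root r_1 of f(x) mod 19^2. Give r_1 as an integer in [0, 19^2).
r_1 = 156 (mod 361)

Hensel's recurrence: r_{i+1} = r_i − f(r_i)·(f′(r_i))^{-1} mod 19^{i+2}, with f′(x) = 2x. Iterate:
  r_0 = 4 (mod 19)
  r_1 = 156 (mod 361)
Final: r_1 = 156, and one checks f(r_1) ≡ 0 mod 19^2.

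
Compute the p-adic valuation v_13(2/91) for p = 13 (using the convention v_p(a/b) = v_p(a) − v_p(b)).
v_13(2/91) = -1

Factor powers of 13 from the numerator and denominator of the reduced fraction: 2 = 13^0 · 2 and 91 = 13^1 · 7. Apply v_p(a/b) = v_p(a) − v_p(b): v_13(2/91) = 0 − 1 = -1.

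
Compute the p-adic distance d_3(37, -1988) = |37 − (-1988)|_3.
d_3(37, -1988) = 1/81

Step 1 — x − y = 37 − (-1988) = 2025. Step 2 — v_3(2025) = 4 (factor: 2025 = (3^4 · 25); the sign does not affect v_p). Step 3 — |x − y|_3 = 3^{-4} = 1/81.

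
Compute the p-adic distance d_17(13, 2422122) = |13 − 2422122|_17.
d_17(13, 2422122) = 1/83521

Step 1 — x − y = 13 − 2422122 = -2422109. Step 2 — v_17(-2422109) = 4 (factor: -2422109 = −(17^4 · 29); the sign does not affect v_p). Step 3 — |x − y|_17 = 17^{-4} = 1/83521.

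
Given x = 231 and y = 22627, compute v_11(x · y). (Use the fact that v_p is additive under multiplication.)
v_11(5226837) = 4

v_p(x) = 1 (factor: 231 = 11^1 · 21); v_p(y) = 3 (factor: 22627 = 11^3 · 17). Additivity: v_p(xy) = v_p(x) + v_p(y) = 1 + 3 = 4. (Direct check: xy = 5226837 = 11^4 · (357).)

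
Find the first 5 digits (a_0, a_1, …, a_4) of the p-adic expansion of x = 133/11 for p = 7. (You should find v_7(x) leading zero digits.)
(a_0, …, a_4) = (0, 3, 3, 4, 0)

v_7(133/11) = 1, so a_0 = ... = a_0 = 0. Factor out: x = 7^1 · u with u = 19/11 a unit in ℤ_7. Expand u iteratively via a_{v+i} = u_i mod 7, u_{i+1} = (u_i − a_{v+i})/7:
  u_0 = 19/11;  a_1 = 3;  u_1 = (u_0 − 3)/7 = -2/11
  u_1 = -2/11;  a_2 = 3;  u_2 = (u_1 − 3)/7 = -5/11
  u_2 = -5/11;  a_3 = 4;  u_3 = (u_2 − 4)/7 = -7/11
  u_3 = -7/11;  a_4 = 0;  u_4 = (u_3 − 0)/7 = -1/11
Digits: (0, 3, 3, 4, 0).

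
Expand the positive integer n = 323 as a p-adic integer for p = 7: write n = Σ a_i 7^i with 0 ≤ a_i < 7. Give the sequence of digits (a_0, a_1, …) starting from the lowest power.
(a_0, a_1, …) = (1, 4, 6)

Repeated division by 7 gives the digits low-to-high: 323 = 1 + 4·7^1 + 6·7^2. Digit sequence: (1, 4, 6).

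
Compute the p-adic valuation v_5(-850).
v_5(-850) = 2

v_5(n) is the largest exponent k such that 5^k divides n. Factor out: -850 = -5^2 · 34. (Sign doesn't affect v_p.) So v_5(-850) = 2.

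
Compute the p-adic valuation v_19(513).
v_19(513) = 1

v_19(n) is the largest exponent k such that 19^k divides n. Factor out: 513 = 19^1 · 27. (Sign doesn't affect v_p.) So v_19(513) = 1.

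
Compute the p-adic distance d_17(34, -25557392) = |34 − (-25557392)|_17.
d_17(34, -25557392) = 1/1419857

Step 1 — x − y = 34 − (-25557392) = 25557426. Step 2 — v_17(25557426) = 5 (factor: 25557426 = (17^5 · 18); the sign does not affect v_p). Step 3 — |x − y|_17 = 17^{-5} = 1/1419857.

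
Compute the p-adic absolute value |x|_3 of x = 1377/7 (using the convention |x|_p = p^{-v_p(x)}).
|1377/7|_3 = 1/81

Step 1 — compute v_3(x) by factoring powers of 3 out of the numerator and denominator: v_3(1377/7) = 4. Step 2 — apply |x|_p = p^{-v_p(x)} = 3^{-4} = 1/81.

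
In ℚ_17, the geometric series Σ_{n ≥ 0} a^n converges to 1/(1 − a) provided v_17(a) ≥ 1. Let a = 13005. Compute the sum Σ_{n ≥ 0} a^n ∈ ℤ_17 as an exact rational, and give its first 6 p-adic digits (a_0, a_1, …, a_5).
Σ a^n = 1/(1 − a) = -1/13004;  first 6 digits = (1, 0, 11, 2, 2, 0)

v_17(a) = 2 ≥ 1, so the series converges in ℤ_17 to 1/(1 − a) = 1/(1 − 13005) = -1/13004. Expand this rational in ℤ_17: compute digits iteratively via d_i = x_i mod 17, x_{i+1} = (x_i − d_i)/17. The first 6 digits are (1, 0, 11, 2, 2, 0).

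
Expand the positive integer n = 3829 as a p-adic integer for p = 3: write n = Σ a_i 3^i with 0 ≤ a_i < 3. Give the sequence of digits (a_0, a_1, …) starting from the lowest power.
(a_0, a_1, …) = (1, 1, 2, 0, 2, 0, 2, 1)

Repeated division by 3 gives the digits low-to-high: 3829 = 1 + 1·3^1 + 2·3^2 + 2·3^4 + 2·3^6 + 1·3^7. Digit sequence: (1, 1, 2, 0, 2, 0, 2, 1).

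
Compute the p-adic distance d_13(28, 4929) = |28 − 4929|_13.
d_13(28, 4929) = 1/169

Step 1 — x − y = 28 − 4929 = -4901. Step 2 — v_13(-4901) = 2 (factor: -4901 = −(13^2 · 29); the sign does not affect v_p). Step 3 — |x − y|_13 = 13^{-2} = 1/169.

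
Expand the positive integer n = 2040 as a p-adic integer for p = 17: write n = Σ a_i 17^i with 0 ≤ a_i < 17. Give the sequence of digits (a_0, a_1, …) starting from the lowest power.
(a_0, a_1, …) = (0, 1, 7)

Repeated division by 17 gives the digits low-to-high: 2040 = 1·17^1 + 7·17^2. Digit sequence: (0, 1, 7).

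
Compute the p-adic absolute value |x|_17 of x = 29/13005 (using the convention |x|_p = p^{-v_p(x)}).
|29/13005|_17 = 289

Step 1 — compute v_17(x) by factoring powers of 17 out of the numerator and denominator: v_17(29/13005) = -2. Step 2 — apply |x|_p = p^{-v_p(x)} = 17^{2} = 289.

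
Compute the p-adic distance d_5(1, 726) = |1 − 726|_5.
d_5(1, 726) = 1/25

Step 1 — x − y = 1 − 726 = -725. Step 2 — v_5(-725) = 2 (factor: -725 = −(5^2 · 29); the sign does not affect v_p). Step 3 — |x − y|_5 = 5^{-2} = 1/25.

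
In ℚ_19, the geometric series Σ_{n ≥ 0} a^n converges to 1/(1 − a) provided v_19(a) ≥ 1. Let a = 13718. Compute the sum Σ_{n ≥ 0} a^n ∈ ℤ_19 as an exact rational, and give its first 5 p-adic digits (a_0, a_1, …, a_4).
Σ a^n = 1/(1 − a) = -1/13717;  first 5 digits = (1, 0, 0, 2, 0)

v_19(a) = 3 ≥ 1, so the series converges in ℤ_19 to 1/(1 − a) = 1/(1 − 13718) = -1/13717. Expand this rational in ℤ_19: compute digits iteratively via d_i = x_i mod 19, x_{i+1} = (x_i − d_i)/19. The first 5 digits are (1, 0, 0, 2, 0).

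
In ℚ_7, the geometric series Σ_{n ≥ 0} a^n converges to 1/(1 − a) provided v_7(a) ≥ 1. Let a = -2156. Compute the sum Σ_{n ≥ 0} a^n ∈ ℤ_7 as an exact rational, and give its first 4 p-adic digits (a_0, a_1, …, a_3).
Σ a^n = 1/(1 − a) = 1/2157;  first 4 digits = (1, 0, 5, 0)

v_7(a) = 2 ≥ 1, so the series converges in ℤ_7 to 1/(1 − a) = 1/(1 − (-2156)) = 1/2157. Expand this rational in ℤ_7: compute digits iteratively via d_i = x_i mod 7, x_{i+1} = (x_i − d_i)/7. The first 4 digits are (1, 0, 5, 0).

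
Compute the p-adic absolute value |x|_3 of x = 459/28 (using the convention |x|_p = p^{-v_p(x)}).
|459/28|_3 = 1/27

Step 1 — compute v_3(x) by factoring powers of 3 out of the numerator and denominator: v_3(459/28) = 3. Step 2 — apply |x|_p = p^{-v_p(x)} = 3^{-3} = 1/27.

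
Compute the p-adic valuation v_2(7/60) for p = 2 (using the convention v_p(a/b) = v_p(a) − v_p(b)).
v_2(7/60) = -2

Factor powers of 2 from the numerator and denominator of the reduced fraction: 7 = 2^0 · 7 and 60 = 2^2 · 15. Apply v_p(a/b) = v_p(a) − v_p(b): v_2(7/60) = 0 − 2 = -2.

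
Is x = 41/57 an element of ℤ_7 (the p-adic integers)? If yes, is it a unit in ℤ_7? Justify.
x ∈ ℤ_7^× (unit); v_7(x) = 0

ℤ_7 = {x ∈ ℚ_7 : v_7(x) ≥ 0} and ℤ_7^× = {x ∈ ℤ_7 : v_7(x) = 0}. Here v_7(41/57) = v_7(num) − v_7(den) = 0; compare against these criteria.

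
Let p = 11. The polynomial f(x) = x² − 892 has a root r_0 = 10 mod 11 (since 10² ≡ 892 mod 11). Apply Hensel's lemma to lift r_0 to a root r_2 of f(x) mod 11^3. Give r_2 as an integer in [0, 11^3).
r_2 = 461 (mod 1331)

Hensel's recurrence: r_{i+1} = r_i − f(r_i)·(f′(r_i))^{-1} mod 11^{i+2}, with f′(x) = 2x. Iterate:
  r_0 = 10 (mod 11)
  r_1 = 98 (mod 121)
  r_2 = 461 (mod 1331)
Final: r_2 = 461, and one checks f(r_2) ≡ 0 mod 11^3.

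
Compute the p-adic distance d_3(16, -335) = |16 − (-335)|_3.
d_3(16, -335) = 1/27

Step 1 — x − y = 16 − (-335) = 351. Step 2 — v_3(351) = 3 (factor: 351 = (3^3 · 13); the sign does not affect v_p). Step 3 — |x − y|_3 = 3^{-3} = 1/27.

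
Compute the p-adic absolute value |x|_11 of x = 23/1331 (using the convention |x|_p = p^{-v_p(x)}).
|23/1331|_11 = 1331

Step 1 — compute v_11(x) by factoring powers of 11 out of the numerator and denominator: v_11(23/1331) = -3. Step 2 — apply |x|_p = p^{-v_p(x)} = 11^{3} = 1331.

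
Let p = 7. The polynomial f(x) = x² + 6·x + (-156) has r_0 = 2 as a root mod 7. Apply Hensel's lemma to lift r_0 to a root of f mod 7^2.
r_1 = 16 (mod 49)

Hensel: r_{i+1} = r_i − f(r_i)·(f′(r_i))^{-1} mod 7^{i+2}, f′(x) = 2x + 6. Iterate:
  r_0 = 2 (mod 7)
  r_1 = 16 (mod 49)
Final: r = 16 satisfies f(r) ≡ 0 mod 7^2.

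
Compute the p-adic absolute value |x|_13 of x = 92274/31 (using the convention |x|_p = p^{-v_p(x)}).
|92274/31|_13 = 1/2197

Step 1 — compute v_13(x) by factoring powers of 13 out of the numerator and denominator: v_13(92274/31) = 3. Step 2 — apply |x|_p = p^{-v_p(x)} = 13^{-3} = 1/2197.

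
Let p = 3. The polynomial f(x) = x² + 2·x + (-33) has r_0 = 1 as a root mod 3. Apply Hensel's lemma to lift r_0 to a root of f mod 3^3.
r_2 = 13 (mod 27)

Hensel: r_{i+1} = r_i − f(r_i)·(f′(r_i))^{-1} mod 3^{i+2}, f′(x) = 2x + 2. Iterate:
  r_0 = 1 (mod 3)
  r_1 = 4 (mod 9)
  r_2 = 13 (mod 27)
Final: r = 13 satisfies f(r) ≡ 0 mod 3^3.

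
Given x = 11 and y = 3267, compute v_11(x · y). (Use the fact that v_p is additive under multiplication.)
v_11(35937) = 3

v_p(x) = 1 (factor: 11 = 11^1 · 1); v_p(y) = 2 (factor: 3267 = 11^2 · 27). Additivity: v_p(xy) = v_p(x) + v_p(y) = 1 + 2 = 3. (Direct check: xy = 35937 = 11^3 · (27).)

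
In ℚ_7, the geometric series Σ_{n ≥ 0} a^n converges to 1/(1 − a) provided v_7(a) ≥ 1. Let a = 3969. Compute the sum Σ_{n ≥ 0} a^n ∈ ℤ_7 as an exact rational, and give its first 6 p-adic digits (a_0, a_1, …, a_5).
Σ a^n = 1/(1 − a) = -1/3968;  first 6 digits = (1, 0, 4, 4, 3, 6)

v_7(a) = 2 ≥ 1, so the series converges in ℤ_7 to 1/(1 − a) = 1/(1 − 3969) = -1/3968. Expand this rational in ℤ_7: compute digits iteratively via d_i = x_i mod 7, x_{i+1} = (x_i − d_i)/7. The first 6 digits are (1, 0, 4, 4, 3, 6).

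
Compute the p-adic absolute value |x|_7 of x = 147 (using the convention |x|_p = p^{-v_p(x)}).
|147|_7 = 1/49

Step 1 — compute v_7(x) by factoring powers of 7 out of the numerator and denominator: v_7(147) = 2. Step 2 — apply |x|_p = p^{-v_p(x)} = 7^{-2} = 1/49.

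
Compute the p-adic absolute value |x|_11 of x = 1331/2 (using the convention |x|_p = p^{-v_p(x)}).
|1331/2|_11 = 1/1331

Step 1 — compute v_11(x) by factoring powers of 11 out of the numerator and denominator: v_11(1331/2) = 3. Step 2 — apply |x|_p = p^{-v_p(x)} = 11^{-3} = 1/1331.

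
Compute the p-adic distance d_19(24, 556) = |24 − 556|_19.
d_19(24, 556) = 1/19

Step 1 — x − y = 24 − 556 = -532. Step 2 — v_19(-532) = 1 (factor: -532 = −(19^1 · 28); the sign does not affect v_p). Step 3 — |x − y|_19 = 19^{-1} = 1/19.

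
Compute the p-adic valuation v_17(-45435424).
v_17(-45435424) = 5

v_17(n) is the largest exponent k such that 17^k divides n. Factor out: -45435424 = -17^5 · 32. (Sign doesn't affect v_p.) So v_17(-45435424) = 5.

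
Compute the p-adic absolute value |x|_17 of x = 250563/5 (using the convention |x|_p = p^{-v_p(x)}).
|250563/5|_17 = 1/83521

Step 1 — compute v_17(x) by factoring powers of 17 out of the numerator and denominator: v_17(250563/5) = 4. Step 2 — apply |x|_p = p^{-v_p(x)} = 17^{-4} = 1/83521.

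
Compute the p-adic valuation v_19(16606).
v_19(16606) = 2

v_19(n) is the largest exponent k such that 19^k divides n. Factor out: 16606 = 19^2 · 46. (Sign doesn't affect v_p.) So v_19(16606) = 2.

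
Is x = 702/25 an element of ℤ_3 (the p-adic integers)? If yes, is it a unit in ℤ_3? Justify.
x ∈ ℤ_3 but not a unit; v_3(x) = 3 > 0

ℤ_3 = {x ∈ ℚ_3 : v_3(x) ≥ 0} and ℤ_3^× = {x ∈ ℤ_3 : v_3(x) = 0}. Here v_3(702/25) = v_3(num) − v_3(den) = 3; compare against these criteria.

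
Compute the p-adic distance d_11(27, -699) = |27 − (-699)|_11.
d_11(27, -699) = 1/121

Step 1 — x − y = 27 − (-699) = 726. Step 2 — v_11(726) = 2 (factor: 726 = (11^2 · 6); the sign does not affect v_p). Step 3 — |x − y|_11 = 11^{-2} = 1/121.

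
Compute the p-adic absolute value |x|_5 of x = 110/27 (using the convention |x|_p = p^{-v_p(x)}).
|110/27|_5 = 1/5

Step 1 — compute v_5(x) by factoring powers of 5 out of the numerator and denominator: v_5(110/27) = 1. Step 2 — apply |x|_p = p^{-v_p(x)} = 5^{-1} = 1/5.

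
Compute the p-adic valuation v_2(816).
v_2(816) = 4

v_2(n) is the largest exponent k such that 2^k divides n. Factor out: 816 = 2^4 · 51. (Sign doesn't affect v_p.) So v_2(816) = 4.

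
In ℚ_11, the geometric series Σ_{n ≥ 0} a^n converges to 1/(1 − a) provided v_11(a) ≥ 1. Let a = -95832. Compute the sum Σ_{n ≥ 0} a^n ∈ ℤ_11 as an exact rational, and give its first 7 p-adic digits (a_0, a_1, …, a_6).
Σ a^n = 1/(1 − a) = 1/95833;  first 7 digits = (1, 0, 0, 5, 4, 10, 2)

v_11(a) = 3 ≥ 1, so the series converges in ℤ_11 to 1/(1 − a) = 1/(1 − (-95832)) = 1/95833. Expand this rational in ℤ_11: compute digits iteratively via d_i = x_i mod 11, x_{i+1} = (x_i − d_i)/11. The first 7 digits are (1, 0, 0, 5, 4, 10, 2).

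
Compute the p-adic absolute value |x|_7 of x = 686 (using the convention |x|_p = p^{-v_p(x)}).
|686|_7 = 1/343

Step 1 — compute v_7(x) by factoring powers of 7 out of the numerator and denominator: v_7(686) = 3. Step 2 — apply |x|_p = p^{-v_p(x)} = 7^{-3} = 1/343.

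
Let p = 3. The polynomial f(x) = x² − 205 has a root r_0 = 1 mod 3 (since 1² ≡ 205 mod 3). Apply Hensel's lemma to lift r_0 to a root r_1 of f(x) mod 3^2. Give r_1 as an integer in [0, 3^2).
r_1 = 4 (mod 9)

Hensel's recurrence: r_{i+1} = r_i − f(r_i)·(f′(r_i))^{-1} mod 3^{i+2}, with f′(x) = 2x. Iterate:
  r_0 = 1 (mod 3)
  r_1 = 4 (mod 9)
Final: r_1 = 4, and one checks f(r_1) ≡ 0 mod 3^2.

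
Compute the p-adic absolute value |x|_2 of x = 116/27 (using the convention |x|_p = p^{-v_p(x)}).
|116/27|_2 = 1/4

Step 1 — compute v_2(x) by factoring powers of 2 out of the numerator and denominator: v_2(116/27) = 2. Step 2 — apply |x|_p = p^{-v_p(x)} = 2^{-2} = 1/4.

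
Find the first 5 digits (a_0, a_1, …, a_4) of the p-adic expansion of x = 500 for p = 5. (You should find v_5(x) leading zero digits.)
(a_0, …, a_4) = (0, 0, 0, 4, 0)

v_5(500) = 3, so a_0 = ... = a_2 = 0. Factor out: x = 5^3 · u with u = 4 a unit in ℤ_5. Expand u iteratively via a_{v+i} = u_i mod 5, u_{i+1} = (u_i − a_{v+i})/5:
  u_0 = 4;  a_3 = 4;  u_1 = (u_0 − 4)/5 = 0
  u_1 = 0;  a_4 = 0;  u_2 = (u_1 − 0)/5 = 0
Digits: (0, 0, 0, 4, 0).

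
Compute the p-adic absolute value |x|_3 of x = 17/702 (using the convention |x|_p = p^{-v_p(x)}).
|17/702|_3 = 27

Step 1 — compute v_3(x) by factoring powers of 3 out of the numerator and denominator: v_3(17/702) = -3. Step 2 — apply |x|_p = p^{-v_p(x)} = 3^{3} = 27.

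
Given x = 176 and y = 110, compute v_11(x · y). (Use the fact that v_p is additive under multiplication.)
v_11(19360) = 2

v_p(x) = 1 (factor: 176 = 11^1 · 16); v_p(y) = 1 (factor: 110 = 11^1 · 10). Additivity: v_p(xy) = v_p(x) + v_p(y) = 1 + 1 = 2. (Direct check: xy = 19360 = 11^2 · (160).)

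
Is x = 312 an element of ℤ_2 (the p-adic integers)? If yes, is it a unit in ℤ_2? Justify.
x ∈ ℤ_2 but not a unit; v_2(x) = 3 > 0

ℤ_2 = {x ∈ ℚ_2 : v_2(x) ≥ 0} and ℤ_2^× = {x ∈ ℤ_2 : v_2(x) = 0}. Here v_2(312) = v_2(num) − v_2(den) = 3; compare against these criteria.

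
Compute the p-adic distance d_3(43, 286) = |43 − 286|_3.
d_3(43, 286) = 1/243

Step 1 — x − y = 43 − 286 = -243. Step 2 — v_3(-243) = 5 (factor: -243 = −(3^5 · 1); the sign does not affect v_p). Step 3 — |x − y|_3 = 3^{-5} = 1/243.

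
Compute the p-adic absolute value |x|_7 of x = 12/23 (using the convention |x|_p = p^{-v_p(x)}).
|12/23|_7 = 1

Step 1 — compute v_7(x) by factoring powers of 7 out of the numerator and denominator: v_7(12/23) = 0. Step 2 — apply |x|_p = p^{-v_p(x)} = 7^{0} = 1.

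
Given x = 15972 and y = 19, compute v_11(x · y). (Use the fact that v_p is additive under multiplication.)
v_11(303468) = 3

v_p(x) = 3 (factor: 15972 = 11^3 · 12); v_p(y) = 0 (factor: 19 = 11^0 · 19). Additivity: v_p(xy) = v_p(x) + v_p(y) = 3 + 0 = 3. (Direct check: xy = 303468 = 11^3 · (228).)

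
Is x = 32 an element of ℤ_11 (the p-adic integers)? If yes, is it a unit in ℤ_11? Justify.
x ∈ ℤ_11^× (unit); v_11(x) = 0

ℤ_11 = {x ∈ ℚ_11 : v_11(x) ≥ 0} and ℤ_11^× = {x ∈ ℤ_11 : v_11(x) = 0}. Here v_11(32) = v_11(num) − v_11(den) = 0; compare against these criteria.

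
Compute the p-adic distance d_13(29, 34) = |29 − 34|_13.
d_13(29, 34) = 1

Step 1 — x − y = 29 − 34 = -5. Step 2 — v_13(-5) = 0 (factor: -5 = −(13^0 · 5); the sign does not affect v_p). Step 3 — |x − y|_13 = 13^{0} = 1.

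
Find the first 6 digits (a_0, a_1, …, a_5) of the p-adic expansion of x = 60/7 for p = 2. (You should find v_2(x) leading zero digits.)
(a_0, …, a_5) = (0, 0, 1, 0, 0, 1)

v_2(60/7) = 2, so a_0 = ... = a_1 = 0. Factor out: x = 2^2 · u with u = 15/7 a unit in ℤ_2. Expand u iteratively via a_{v+i} = u_i mod 2, u_{i+1} = (u_i − a_{v+i})/2:
  u_0 = 15/7;  a_2 = 1;  u_1 = (u_0 − 1)/2 = 4/7
  u_1 = 4/7;  a_3 = 0;  u_2 = (u_1 − 0)/2 = 2/7
  u_2 = 2/7;  a_4 = 0;  u_3 = (u_2 − 0)/2 = 1/7
  u_3 = 1/7;  a_5 = 1;  u_4 = (u_3 − 1)/2 = -3/7
Digits: (0, 0, 1, 0, 0, 1).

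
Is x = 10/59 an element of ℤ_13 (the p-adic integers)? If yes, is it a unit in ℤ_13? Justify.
x ∈ ℤ_13^× (unit); v_13(x) = 0

ℤ_13 = {x ∈ ℚ_13 : v_13(x) ≥ 0} and ℤ_13^× = {x ∈ ℤ_13 : v_13(x) = 0}. Here v_13(10/59) = v_13(num) − v_13(den) = 0; compare against these criteria.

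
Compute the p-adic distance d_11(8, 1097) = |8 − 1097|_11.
d_11(8, 1097) = 1/121

Step 1 — x − y = 8 − 1097 = -1089. Step 2 — v_11(-1089) = 2 (factor: -1089 = −(11^2 · 9); the sign does not affect v_p). Step 3 — |x − y|_11 = 11^{-2} = 1/121.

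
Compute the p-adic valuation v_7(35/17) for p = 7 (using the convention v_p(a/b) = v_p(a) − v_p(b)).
v_7(35/17) = 1

Factor powers of 7 from the numerator and denominator of the reduced fraction: 35 = 7^1 · 5 and 17 = 7^0 · 17. Apply v_p(a/b) = v_p(a) − v_p(b): v_7(35/17) = 1 − 0 = 1.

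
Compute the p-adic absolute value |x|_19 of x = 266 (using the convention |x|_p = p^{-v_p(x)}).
|266|_19 = 1/19

Step 1 — compute v_19(x) by factoring powers of 19 out of the numerator and denominator: v_19(266) = 1. Step 2 — apply |x|_p = p^{-v_p(x)} = 19^{-1} = 1/19.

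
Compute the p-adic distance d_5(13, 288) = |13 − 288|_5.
d_5(13, 288) = 1/25

Step 1 — x − y = 13 − 288 = -275. Step 2 — v_5(-275) = 2 (factor: -275 = −(5^2 · 11); the sign does not affect v_p). Step 3 — |x − y|_5 = 5^{-2} = 1/25.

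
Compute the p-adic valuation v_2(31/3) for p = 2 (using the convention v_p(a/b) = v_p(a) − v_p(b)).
v_2(31/3) = 0

Factor powers of 2 from the numerator and denominator of the reduced fraction: 31 = 2^0 · 31 and 3 = 2^0 · 3. Apply v_p(a/b) = v_p(a) − v_p(b): v_2(31/3) = 0 − 0 = 0.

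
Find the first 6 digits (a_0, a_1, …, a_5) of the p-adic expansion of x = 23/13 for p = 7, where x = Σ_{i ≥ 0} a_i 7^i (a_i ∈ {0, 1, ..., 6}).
(a_0, …, a_5) = (5, 6, 5, 4, 2, 5)

v_7(23/13) = 0 (numerator and denominator both coprime to 7), so x ∈ ℤ_7^×. Compute digits iteratively via a_i = x_i mod 7, x_{i+1} = (x_i − a_i)/7, with x_0 = x:
  x_0 = 23/13;  a_0 = 5;  x_1 = (x_0 − 5)/7 = -6/13
  x_1 = -6/13;  a_1 = 6;  x_2 = (x_1 − 6)/7 = -12/13
  x_2 = -12/13;  a_2 = 5;  x_3 = (x_2 − 5)/7 = -11/13
  x_3 = -11/13;  a_3 = 4;  x_4 = (x_3 − 4)/7 = -9/13
  x_4 = -9/13;  a_4 = 2;  x_5 = (x_4 − 2)/7 = -5/13
  x_5 = -5/13;  a_5 = 5;  x_6 = (x_5 − 5)/7 = -10/13
Digits: (5, 6, 5, 4, 2, 5).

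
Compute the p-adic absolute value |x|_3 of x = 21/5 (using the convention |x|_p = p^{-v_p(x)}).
|21/5|_3 = 1/3

Step 1 — compute v_3(x) by factoring powers of 3 out of the numerator and denominator: v_3(21/5) = 1. Step 2 — apply |x|_p = p^{-v_p(x)} = 3^{-1} = 1/3.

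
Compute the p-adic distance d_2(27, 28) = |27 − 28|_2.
d_2(27, 28) = 1

Step 1 — x − y = 27 − 28 = -1. Step 2 — v_2(-1) = 0 (factor: -1 = −(2^0 · 1); the sign does not affect v_p). Step 3 — |x − y|_2 = 2^{0} = 1.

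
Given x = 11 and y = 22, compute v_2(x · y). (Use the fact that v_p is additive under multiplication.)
v_2(242) = 1

v_p(x) = 0 (factor: 11 = 2^0 · 11); v_p(y) = 1 (factor: 22 = 2^1 · 11). Additivity: v_p(xy) = v_p(x) + v_p(y) = 0 + 1 = 1. (Direct check: xy = 242 = 2^1 · (121).)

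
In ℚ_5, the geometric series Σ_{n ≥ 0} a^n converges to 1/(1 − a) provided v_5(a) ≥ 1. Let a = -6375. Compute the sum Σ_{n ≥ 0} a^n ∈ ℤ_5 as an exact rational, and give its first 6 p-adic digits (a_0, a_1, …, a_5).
Σ a^n = 1/(1 − a) = 1/6376;  first 6 digits = (1, 0, 0, 4, 4, 2)

v_5(a) = 3 ≥ 1, so the series converges in ℤ_5 to 1/(1 − a) = 1/(1 − (-6375)) = 1/6376. Expand this rational in ℤ_5: compute digits iteratively via d_i = x_i mod 5, x_{i+1} = (x_i − d_i)/5. The first 6 digits are (1, 0, 0, 4, 4, 2).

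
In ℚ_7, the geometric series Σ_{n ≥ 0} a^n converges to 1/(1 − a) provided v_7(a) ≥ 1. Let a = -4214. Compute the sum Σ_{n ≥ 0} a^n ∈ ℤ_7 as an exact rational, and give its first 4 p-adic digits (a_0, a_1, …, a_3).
Σ a^n = 1/(1 − a) = 1/4215;  first 4 digits = (1, 0, 5, 1)

v_7(a) = 2 ≥ 1, so the series converges in ℤ_7 to 1/(1 − a) = 1/(1 − (-4214)) = 1/4215. Expand this rational in ℤ_7: compute digits iteratively via d_i = x_i mod 7, x_{i+1} = (x_i − d_i)/7. The first 4 digits are (1, 0, 5, 1).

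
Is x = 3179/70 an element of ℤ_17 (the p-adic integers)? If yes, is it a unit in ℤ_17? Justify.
x ∈ ℤ_17 but not a unit; v_17(x) = 2 > 0

ℤ_17 = {x ∈ ℚ_17 : v_17(x) ≥ 0} and ℤ_17^× = {x ∈ ℤ_17 : v_17(x) = 0}. Here v_17(3179/70) = v_17(num) − v_17(den) = 2; compare against these criteria.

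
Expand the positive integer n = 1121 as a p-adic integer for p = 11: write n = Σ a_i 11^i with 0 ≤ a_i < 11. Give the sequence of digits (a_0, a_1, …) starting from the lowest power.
(a_0, a_1, …) = (10, 2, 9)

Repeated division by 11 gives the digits low-to-high: 1121 = 10 + 2·11^1 + 9·11^2. Digit sequence: (10, 2, 9).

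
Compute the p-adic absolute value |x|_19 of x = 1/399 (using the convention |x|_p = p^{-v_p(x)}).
|1/399|_19 = 19

Step 1 — compute v_19(x) by factoring powers of 19 out of the numerator and denominator: v_19(1/399) = -1. Step 2 — apply |x|_p = p^{-v_p(x)} = 19^{1} = 19.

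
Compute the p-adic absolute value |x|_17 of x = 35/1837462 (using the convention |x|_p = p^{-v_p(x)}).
|35/1837462|_17 = 83521

Step 1 — compute v_17(x) by factoring powers of 17 out of the numerator and denominator: v_17(35/1837462) = -4. Step 2 — apply |x|_p = p^{-v_p(x)} = 17^{4} = 83521.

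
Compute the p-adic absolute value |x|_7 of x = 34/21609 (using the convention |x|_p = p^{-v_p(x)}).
|34/21609|_7 = 2401

Step 1 — compute v_7(x) by factoring powers of 7 out of the numerator and denominator: v_7(34/21609) = -4. Step 2 — apply |x|_p = p^{-v_p(x)} = 7^{4} = 2401.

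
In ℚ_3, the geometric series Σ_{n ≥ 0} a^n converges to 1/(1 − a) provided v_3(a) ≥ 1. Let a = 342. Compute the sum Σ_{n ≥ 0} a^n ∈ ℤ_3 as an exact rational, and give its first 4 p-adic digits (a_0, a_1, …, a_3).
Σ a^n = 1/(1 − a) = -1/341;  first 4 digits = (1, 0, 2, 0)

v_3(a) = 2 ≥ 1, so the series converges in ℤ_3 to 1/(1 − a) = 1/(1 − 342) = -1/341. Expand this rational in ℤ_3: compute digits iteratively via d_i = x_i mod 3, x_{i+1} = (x_i − d_i)/3. The first 4 digits are (1, 0, 2, 0).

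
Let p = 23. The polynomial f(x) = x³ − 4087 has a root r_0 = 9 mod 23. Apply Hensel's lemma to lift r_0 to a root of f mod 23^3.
r_2 = 7714 (mod 12167)

Hensel: r_{i+1} = r_i − f(r_i)/f′(r_i) mod 23^{i+2}, where f′(x) = 3x². Iterate:
  r_0 = 9 (mod 23)
  r_1 = 308 (mod 529)
  r_2 = 7714 (mod 12167)
Final: r = 7714 with f(r) ≡ 0 mod 23^3.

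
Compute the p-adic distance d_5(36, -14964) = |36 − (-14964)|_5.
d_5(36, -14964) = 1/625

Step 1 — x − y = 36 − (-14964) = 15000. Step 2 — v_5(15000) = 4 (factor: 15000 = (5^4 · 24); the sign does not affect v_p). Step 3 — |x − y|_5 = 5^{-4} = 1/625.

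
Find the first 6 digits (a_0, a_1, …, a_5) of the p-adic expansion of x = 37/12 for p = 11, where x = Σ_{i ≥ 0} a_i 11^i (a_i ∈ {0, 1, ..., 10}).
(a_0, …, a_5) = (4, 10, 0, 10, 0, 10)

v_11(37/12) = 0 (numerator and denominator both coprime to 11), so x ∈ ℤ_11^×. Compute digits iteratively via a_i = x_i mod 11, x_{i+1} = (x_i − a_i)/11, with x_0 = x:
  x_0 = 37/12;  a_0 = 4;  x_1 = (x_0 − 4)/11 = -1/12
  x_1 = -1/12;  a_1 = 10;  x_2 = (x_1 − 10)/11 = -11/12
  x_2 = -11/12;  a_2 = 0;  x_3 = (x_2 − 0)/11 = -1/12
  x_3 = -1/12;  a_3 = 10;  x_4 = (x_3 − 10)/11 = -11/12
  x_4 = -11/12;  a_4 = 0;  x_5 = (x_4 − 0)/11 = -1/12
  x_5 = -1/12;  a_5 = 10;  x_6 = (x_5 − 10)/11 = -11/12
Digits: (4, 10, 0, 10, 0, 10).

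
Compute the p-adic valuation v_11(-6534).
v_11(-6534) = 2

v_11(n) is the largest exponent k such that 11^k divides n. Factor out: -6534 = -11^2 · 54. (Sign doesn't affect v_p.) So v_11(-6534) = 2.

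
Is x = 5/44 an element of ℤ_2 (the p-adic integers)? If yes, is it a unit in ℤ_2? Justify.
x ∉ ℤ_2 (v_2(x) = -2 < 0)

ℤ_2 = {x ∈ ℚ_2 : v_2(x) ≥ 0} and ℤ_2^× = {x ∈ ℤ_2 : v_2(x) = 0}. Here v_2(5/44) = v_2(num) − v_2(den) = -2; compare against these criteria.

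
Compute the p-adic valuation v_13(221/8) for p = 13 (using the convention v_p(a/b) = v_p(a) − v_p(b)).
v_13(221/8) = 1

Factor powers of 13 from the numerator and denominator of the reduced fraction: 221 = 13^1 · 17 and 8 = 13^0 · 8. Apply v_p(a/b) = v_p(a) − v_p(b): v_13(221/8) = 1 − 0 = 1.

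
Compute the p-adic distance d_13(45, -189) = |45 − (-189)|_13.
d_13(45, -189) = 1/13

Step 1 — x − y = 45 − (-189) = 234. Step 2 — v_13(234) = 1 (factor: 234 = (13^1 · 18); the sign does not affect v_p). Step 3 — |x − y|_13 = 13^{-1} = 1/13.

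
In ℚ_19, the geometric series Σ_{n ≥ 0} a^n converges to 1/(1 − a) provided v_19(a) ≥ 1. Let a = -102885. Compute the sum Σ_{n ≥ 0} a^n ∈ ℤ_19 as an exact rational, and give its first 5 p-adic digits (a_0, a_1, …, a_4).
Σ a^n = 1/(1 − a) = 1/102886;  first 5 digits = (1, 0, 0, 4, 18)

v_19(a) = 3 ≥ 1, so the series converges in ℤ_19 to 1/(1 − a) = 1/(1 − (-102885)) = 1/102886. Expand this rational in ℤ_19: compute digits iteratively via d_i = x_i mod 19, x_{i+1} = (x_i − d_i)/19. The first 5 digits are (1, 0, 0, 4, 18).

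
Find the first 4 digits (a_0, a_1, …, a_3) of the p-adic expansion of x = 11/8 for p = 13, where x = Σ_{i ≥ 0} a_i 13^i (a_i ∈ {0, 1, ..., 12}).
(a_0, …, a_3) = (3, 8, 1, 8)

v_13(11/8) = 0 (numerator and denominator both coprime to 13), so x ∈ ℤ_13^×. Compute digits iteratively via a_i = x_i mod 13, x_{i+1} = (x_i − a_i)/13, with x_0 = x:
  x_0 = 11/8;  a_0 = 3;  x_1 = (x_0 − 3)/13 = -1/8
  x_1 = -1/8;  a_1 = 8;  x_2 = (x_1 − 8)/13 = -5/8
  x_2 = -5/8;  a_2 = 1;  x_3 = (x_2 − 1)/13 = -1/8
  x_3 = -1/8;  a_3 = 8;  x_4 = (x_3 − 8)/13 = -5/8
Digits: (3, 8, 1, 8).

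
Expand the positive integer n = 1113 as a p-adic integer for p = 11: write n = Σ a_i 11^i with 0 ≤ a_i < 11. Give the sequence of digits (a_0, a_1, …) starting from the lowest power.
(a_0, a_1, …) = (2, 2, 9)

Repeated division by 11 gives the digits low-to-high: 1113 = 2 + 2·11^1 + 9·11^2. Digit sequence: (2, 2, 9).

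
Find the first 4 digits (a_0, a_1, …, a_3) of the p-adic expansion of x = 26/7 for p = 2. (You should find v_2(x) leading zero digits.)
(a_0, …, a_3) = (0, 1, 1, 0)

v_2(26/7) = 1, so a_0 = ... = a_0 = 0. Factor out: x = 2^1 · u with u = 13/7 a unit in ℤ_2. Expand u iteratively via a_{v+i} = u_i mod 2, u_{i+1} = (u_i − a_{v+i})/2:
  u_0 = 13/7;  a_1 = 1;  u_1 = (u_0 − 1)/2 = 3/7
  u_1 = 3/7;  a_2 = 1;  u_2 = (u_1 − 1)/2 = -2/7
  u_2 = -2/7;  a_3 = 0;  u_3 = (u_2 − 0)/2 = -1/7
Digits: (0, 1, 1, 0).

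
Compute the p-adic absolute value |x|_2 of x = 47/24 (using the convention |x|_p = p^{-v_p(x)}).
|47/24|_2 = 8

Step 1 — compute v_2(x) by factoring powers of 2 out of the numerator and denominator: v_2(47/24) = -3. Step 2 — apply |x|_p = p^{-v_p(x)} = 2^{3} = 8.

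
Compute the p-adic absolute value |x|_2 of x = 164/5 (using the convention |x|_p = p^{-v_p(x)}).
|164/5|_2 = 1/4

Step 1 — compute v_2(x) by factoring powers of 2 out of the numerator and denominator: v_2(164/5) = 2. Step 2 — apply |x|_p = p^{-v_p(x)} = 2^{-2} = 1/4.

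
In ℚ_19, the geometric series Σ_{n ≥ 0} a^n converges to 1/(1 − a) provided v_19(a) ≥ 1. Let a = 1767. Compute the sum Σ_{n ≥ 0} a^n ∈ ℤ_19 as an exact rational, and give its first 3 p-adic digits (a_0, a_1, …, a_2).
Σ a^n = 1/(1 − a) = -1/1766;  first 3 digits = (1, 17, 8)

v_19(a) = 1 ≥ 1, so the series converges in ℤ_19 to 1/(1 − a) = 1/(1 − 1767) = -1/1766. Expand this rational in ℤ_19: compute digits iteratively via d_i = x_i mod 19, x_{i+1} = (x_i − d_i)/19. The first 3 digits are (1, 17, 8).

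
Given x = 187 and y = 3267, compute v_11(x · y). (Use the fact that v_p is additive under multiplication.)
v_11(610929) = 3

v_p(x) = 1 (factor: 187 = 11^1 · 17); v_p(y) = 2 (factor: 3267 = 11^2 · 27). Additivity: v_p(xy) = v_p(x) + v_p(y) = 1 + 2 = 3. (Direct check: xy = 610929 = 11^3 · (459).)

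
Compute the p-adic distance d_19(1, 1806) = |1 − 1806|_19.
d_19(1, 1806) = 1/361

Step 1 — x − y = 1 − 1806 = -1805. Step 2 — v_19(-1805) = 2 (factor: -1805 = −(19^2 · 5); the sign does not affect v_p). Step 3 — |x − y|_19 = 19^{-2} = 1/361.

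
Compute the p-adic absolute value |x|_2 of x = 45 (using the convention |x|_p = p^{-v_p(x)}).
|45|_2 = 1

Step 1 — compute v_2(x) by factoring powers of 2 out of the numerator and denominator: v_2(45) = 0. Step 2 — apply |x|_p = p^{-v_p(x)} = 2^{0} = 1.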